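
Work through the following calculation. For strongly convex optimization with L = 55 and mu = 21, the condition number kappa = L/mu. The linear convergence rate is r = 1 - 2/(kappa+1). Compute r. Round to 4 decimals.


Step 1: Compute the condition number.
kappa = L/mu = 55/21 = 2.619
Step 2: Compute the convergence rate.
r = 1 - 2/(kappa + 1) = 1 - 2*mu/(L + mu) = (L - mu)/(L + mu) = 34/76 = 0.4474


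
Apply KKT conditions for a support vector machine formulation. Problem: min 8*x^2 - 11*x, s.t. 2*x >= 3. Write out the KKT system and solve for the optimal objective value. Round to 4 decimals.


Step 1: Try lambda = 0 (constraint inactive).
x_unc = 11/(2*8) = 0.6875
Check: 2*0.6875 = 1.375 < 3 -- violated!
Step 2: Constraint must be active: 2*x = 3
x* = 3/2 = 1.5
lambda = (2*8*1.5 - 11)/2 = 6.5
Step 3: Compute optimal value.
f(x*) = 8*1.5^2 - 11*1.5 = 1.5


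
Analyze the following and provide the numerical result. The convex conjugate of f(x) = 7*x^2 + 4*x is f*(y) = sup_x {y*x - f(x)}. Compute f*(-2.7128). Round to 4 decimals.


f*(y) = sup_x {y*x - a*x^2 - b*x} = sup_x {(y-b)*x - a*x^2}
FOC: (y - b) - 2a*x = 0 => x* = (y - b)/(2a)
x* = (-2.7128 - 4)/(2*7) = -0.4795
f*(-2.7128) = (y-b)^2/(4a) = (-2.7128 - 4)^2/(4*7)
= 45.0617/28 = 1.6093


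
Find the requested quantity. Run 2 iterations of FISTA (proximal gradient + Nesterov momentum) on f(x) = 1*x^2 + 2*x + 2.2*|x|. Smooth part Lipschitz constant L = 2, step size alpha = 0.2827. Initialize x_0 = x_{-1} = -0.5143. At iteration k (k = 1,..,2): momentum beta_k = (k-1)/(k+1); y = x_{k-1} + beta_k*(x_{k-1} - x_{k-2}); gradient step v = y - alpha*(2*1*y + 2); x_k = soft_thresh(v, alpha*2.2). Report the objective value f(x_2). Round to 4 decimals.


FISTA on f(x) = 1*x^2 + 2*x + 2.2*|x|
L = 2, alpha = 0.2827
Iteration 1: beta = 0.0, y = -0.5143 + 0.0*(-0.5143 + 0.5143) = -0.5143
  grad(y) = 0.9714, v = y - alpha*grad = -0.7889
  prox(v) = soft_thresh(-0.7889, 0.6219) = -0.167
Iteration 2: beta = 0.3333, y = -0.167 + 0.3333*(-0.167 + 0.5143) = -0.0512
  grad(y) = 1.8976, v = y - alpha*grad = -0.5877
  prox(v) = soft_thresh(-0.5877, 0.6219) = 0.0
f(x_2) = 1*0.0^2 + 2*0.0 + 2.2*|0.0| = 0.0


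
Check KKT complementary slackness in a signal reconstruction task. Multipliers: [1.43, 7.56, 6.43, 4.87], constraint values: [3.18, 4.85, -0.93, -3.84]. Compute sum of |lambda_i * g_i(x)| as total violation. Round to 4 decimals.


KKT complementary slackness check:
lambda_1 * g_1 = 1.43 * 3.18 = 4.5474
lambda_2 * g_2 = 7.56 * 4.85 = 36.666
lambda_3 * g_3 = 6.43 * -0.93 = -5.9799
lambda_4 * g_4 = 4.87 * -3.84 = -18.7008
Total violation = 4.5474 + 36.666 + 5.9799 + 18.7008 = 65.8941


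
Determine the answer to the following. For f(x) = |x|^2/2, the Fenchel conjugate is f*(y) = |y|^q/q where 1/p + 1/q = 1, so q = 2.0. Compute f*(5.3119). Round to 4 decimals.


The conjugate exponent q satisfies 1/p + 1/q = 1.
p = 2, so q = 2/(2 - 1) = 2.0
|y|^q = 5.3119^2.0 = 28.2163
f*(5.3119) = 28.2163 / 2.0 = 14.1081


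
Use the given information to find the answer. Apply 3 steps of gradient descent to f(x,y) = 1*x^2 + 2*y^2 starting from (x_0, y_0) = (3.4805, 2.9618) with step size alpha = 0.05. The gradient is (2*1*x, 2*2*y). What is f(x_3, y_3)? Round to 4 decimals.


Gradient descent on f(x,y) = 1*x^2 + 2*y^2.
Starting point: (3.4805, 2.9618), alpha = 0.05
Step 1: grad_x = 2*1*3.4805 = 6.961, grad_y = 2*2*2.9618 = 11.8472
  x_1 = 3.4805 - 0.05*6.961 = 3.1325
  y_1 = 2.9618 - 0.05*11.8472 = 2.3694
Step 2: grad_x = 2*1*3.1325 = 6.2649, grad_y = 2*2*2.3694 = 9.4778
  x_2 = 3.1325 - 0.05*6.2649 = 2.8192
  y_2 = 2.3694 - 0.05*9.4778 = 1.8956
Step 3: grad_x = 2*1*2.8192 = 5.6384, grad_y = 2*2*1.8956 = 7.5822
  x_3 = 2.8192 - 0.05*5.6384 = 2.5373
  y_3 = 1.8956 - 0.05*7.5822 = 1.5164
f(2.5373, 1.5164) = 1*2.5373^2 + 2*1.5164^2 = 11.037


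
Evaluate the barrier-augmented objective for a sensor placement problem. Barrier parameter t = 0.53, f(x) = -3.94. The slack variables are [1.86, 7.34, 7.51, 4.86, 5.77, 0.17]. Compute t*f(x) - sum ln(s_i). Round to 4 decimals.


Step 1: Compute log-barrier.
ln values: [0.6206, 1.9933, 2.0162, 1.581, 1.7527, -1.772]
phi = -(0.6206 + 1.9933 + 2.0162 + 1.581 + 1.7527 - 1.772) = -6.1919
Step 2: Compute augmented objective.
t*f(x) = 0.53*-3.94 = -2.0882
Total = -2.0882 - 6.1919 = -8.2801


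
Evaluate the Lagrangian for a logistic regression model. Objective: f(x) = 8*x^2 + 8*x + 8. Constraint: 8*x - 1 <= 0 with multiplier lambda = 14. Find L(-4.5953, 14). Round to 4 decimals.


Step 1: Evaluate f(x).
f(-4.5953) = 8*(-4.5953)^2 + 8*(-4.5953) + 8 = 140.1719
Step 2: Evaluate g(x).
g(-4.5953) = 8*-4.5953 - 1 = -37.7624
Step 3: Compute Lagrangian.
L = 140.1719 + 14*-37.7624 = -388.5017


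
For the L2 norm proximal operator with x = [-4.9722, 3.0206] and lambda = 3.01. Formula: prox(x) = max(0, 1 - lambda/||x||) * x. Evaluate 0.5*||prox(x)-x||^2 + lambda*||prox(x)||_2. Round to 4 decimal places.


Step 1: Compute ||x||.
||x|| = 5.8178
Step 2: Compute scaling factor.
scale = max(0, 1 - 3.01/5.8178) = 0.4826
Step 3: prox(x) = [-2.3997, 1.4578]
||prox(x)|| = 2.8078
Step 4: Proximal objective.
0.5*||prox-x||^2 = 4.5301
lambda*||prox|| = 8.4515
Total = 12.9815


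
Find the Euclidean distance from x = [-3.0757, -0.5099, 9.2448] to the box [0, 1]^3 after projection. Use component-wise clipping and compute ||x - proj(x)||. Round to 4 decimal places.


Project each component onto [0, 1].
clip(-3.0757) = 0.0, clip(-0.5099) = 0.0, clip(9.2448) = 1.0
Projection = [0.0, 0.0, 1.0]
Squared diffs: [9.4599, 0.26, 67.9767]
Distance = sqrt(77.6966) = 8.8146


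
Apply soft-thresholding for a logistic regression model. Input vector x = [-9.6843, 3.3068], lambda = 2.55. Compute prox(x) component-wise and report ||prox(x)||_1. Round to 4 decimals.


Soft-thresholding with lambda = 2.55:
prox(-9.6843) = sign(-9.6843)*max(|-9.6843| - 2.55, 0) = -7.1343
prox(3.3068) = sign(3.3068)*max(|3.3068| - 2.55, 0) = 0.7568
prox(x) = [-7.1343, 0.7568]
||prox(x)||_1 = 7.1343 + 0.7568 = 7.8911


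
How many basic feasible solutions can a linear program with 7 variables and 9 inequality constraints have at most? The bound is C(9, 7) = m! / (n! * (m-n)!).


Each vertex corresponds to some choice of n active constraints out of m, so the number of vertices is at most C(m, n) = m! / (n!(m-n)!).
m = 9, n = 7
Numerator: 9 * 8 * 7 * 6 * 5 * 4 * 3
Denominator: 7! = 5040
C(9, 7) = 36


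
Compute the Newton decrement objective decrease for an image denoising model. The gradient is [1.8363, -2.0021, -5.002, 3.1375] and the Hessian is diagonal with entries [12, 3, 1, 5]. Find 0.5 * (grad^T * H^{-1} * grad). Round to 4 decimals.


Step 1: H is diagonal, so H^(-1) * g = [0.153, -0.6674, -5.002, 0.6275].
Step 2: g^T H^(-1) g = sum_i g_i^2 / H_ii
  = (1.8363)^2/12 + (-2.0021)^2/3 + (-5.002)^2/1 + (3.1375)^2/5
  = 0.281 + 1.3361 + 25.02 + 1.9688 = 28.6059
Step 3: Objective decrease = 0.5 * g^T H^(-1) g = 14.303


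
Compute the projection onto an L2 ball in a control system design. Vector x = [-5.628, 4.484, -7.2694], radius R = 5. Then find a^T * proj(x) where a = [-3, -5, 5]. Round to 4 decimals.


Step 1: Compute ||x|| (intermediates to 6 decimals).
||x|| = sqrt((-5.628)^2 + 4.484^2 + (-7.2694)^2) = 10.228627
Step 2: Project.
Since ||x|| > R, scale = R/||x|| = 5/10.228627 = 0.488824, proj(x) = scale * x
proj(x) = [-2.751101, 2.191887, -3.553457]
Step 3: Dot product.
a^T * proj(x) = -3*(-2.751101) - 5*2.191887 + 5*(-3.553457) = -20.4734


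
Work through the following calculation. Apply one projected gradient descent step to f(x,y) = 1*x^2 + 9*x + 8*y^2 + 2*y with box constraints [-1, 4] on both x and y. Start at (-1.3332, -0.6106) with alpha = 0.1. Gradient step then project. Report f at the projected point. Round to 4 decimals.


Step 1: Compute gradient at (-1.3332, -0.6106).
grad_x = 2*1*-1.3332 + 9 = 6.3336
grad_y = 2*8*-0.6106 + 2 = -7.7696
Step 2: Gradient step.
x_raw = -1.3332 - 0.1*6.3336 = -1.9666
y_raw = -0.6106 - 0.1*-7.7696 = 0.1664
Step 3: Project onto [-1, 4].
x_proj = clip(-1.9666) = -1.0
y_proj = clip(0.1664) = 0.1664
Step 4: Evaluate f.
f(-1.0, 0.1664) = -7.4459


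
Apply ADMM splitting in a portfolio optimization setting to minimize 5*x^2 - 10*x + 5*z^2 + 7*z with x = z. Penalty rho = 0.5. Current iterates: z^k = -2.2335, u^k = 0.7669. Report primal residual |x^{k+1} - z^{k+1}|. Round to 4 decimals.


ADMM iteration with rho = 0.5, z^k = -2.2335, u^k = 0.7669
Step 1: x-update.
Minimize 5*x^2 - 10*x + (0.5/2)*(x + 2.2335 + 0.7669)^2
FOC: (2*5 + 0.5)*x = 10 + 0.5*(-2.2335 - 0.7669)
x^{k+1} = 0.8095
Step 2: z-update.
Minimize 5*z^2 + 7*z + (0.5/2)*(0.8095 - z + 0.7669)^2
FOC: (2*5 + 0.5)*z = -7 + 0.5*(0.8095 + 0.7669)
z^{k+1} = -0.5916
Step 3: u-update.
u^{k+1} = 0.7669 + 0.8095 + 0.5916 = 2.168
Step 4: Primal residual = |0.8095 + 0.5916| = 1.4011


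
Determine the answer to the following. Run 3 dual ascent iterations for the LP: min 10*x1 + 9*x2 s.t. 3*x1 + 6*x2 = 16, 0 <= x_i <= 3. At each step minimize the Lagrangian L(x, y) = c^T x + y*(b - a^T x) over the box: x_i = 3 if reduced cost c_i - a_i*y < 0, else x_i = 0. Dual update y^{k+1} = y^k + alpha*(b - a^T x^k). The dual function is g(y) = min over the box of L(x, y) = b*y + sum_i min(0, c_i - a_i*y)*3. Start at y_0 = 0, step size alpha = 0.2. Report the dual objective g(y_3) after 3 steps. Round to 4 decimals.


Dual ascent for LP: min 10*x1 + 9*x2, 3*x1 + 6*x2 = 16, 0 <= x_i <= 3
Step 1: y^k = 0.0, reduced costs: (10.0, 9.0)
  x^k = (0.0, 0.0), subgradient = b - a^T x = 16.0
  y^{k+1} = 0.0 + 0.2*16.0 = 3.2
Step 2: y^k = 3.2, reduced costs: (0.4, -10.2)
  x^k = (0.0, 3.0), subgradient = b - a^T x = -2.0
  y^{k+1} = 3.2 + 0.2*-2.0 = 2.8
Step 3: y^k = 2.8, reduced costs: (1.6, -7.8)
  x^k = (0.0, 3.0), subgradient = b - a^T x = -2.0
  y^{k+1} = 2.8 + 0.2*-2.0 = 2.4
Dual objective at y_3 = 2.4: reduced costs (2.8, -5.4), box minimizer x = (0.0, 3.0)
g(y_3) = b*y + (c1 - a1*y)*x1 + (c2 - a2*y)*x2 = 16*2.4 + 2.8*0.0 + (-5.4)*3.0 = 38.4 + 0.0 - 16.2 = 22.2


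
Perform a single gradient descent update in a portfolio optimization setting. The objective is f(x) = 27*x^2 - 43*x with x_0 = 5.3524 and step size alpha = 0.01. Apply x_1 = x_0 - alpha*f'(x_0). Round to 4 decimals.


We compute the gradient at x_0 and apply the update.
f'(x) = 54*x - 43
f'(5.3524) = 54*5.3524 - 43 = 246.0296
x_1 = 5.3524 - 0.01*246.0296 = 2.8921


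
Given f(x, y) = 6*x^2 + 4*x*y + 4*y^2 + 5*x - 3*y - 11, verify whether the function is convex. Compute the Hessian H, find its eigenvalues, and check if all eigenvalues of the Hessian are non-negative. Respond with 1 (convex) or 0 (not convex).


The Hessian of f(x,y) = 6*x^2 + 4*x*y + 4*y^2 + 5*x - 3*y - 11 is:
H = [[12, 4], [4, 8]]
Trace = 12 + 8 = 20
Determinant = 12*8 - (4)^2 = 80
Discriminant = (20)^2 - 4*80 = 80.0
Eigenvalues: lambda_1 = 5.5279, lambda_2 = 14.4721
The function is convex.

1


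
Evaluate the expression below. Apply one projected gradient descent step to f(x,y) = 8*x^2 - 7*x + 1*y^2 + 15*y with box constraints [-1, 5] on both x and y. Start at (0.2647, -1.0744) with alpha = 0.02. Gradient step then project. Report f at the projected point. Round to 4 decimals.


Step 1: Compute gradient at (0.2647, -1.0744).
grad_x = 2*8*0.2647 - 7 = -2.7648
grad_y = 2*1*-1.0744 + 15 = 12.8512
Step 2: Gradient step.
x_raw = 0.2647 - 0.02*-2.7648 = 0.32
y_raw = -1.0744 - 0.02*12.8512 = -1.3314
Step 3: Project onto [-1, 5].
x_proj = clip(0.32) = 0.32
y_proj = clip(-1.3314) = -1.0
Step 4: Evaluate f.
f(0.32, -1.0) = -15.4208


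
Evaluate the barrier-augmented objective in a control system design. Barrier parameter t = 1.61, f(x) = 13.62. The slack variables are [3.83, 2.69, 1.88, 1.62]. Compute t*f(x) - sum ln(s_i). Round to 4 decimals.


Step 1: Compute log-barrier.
ln values: [1.3429, 0.9895, 0.6313, 0.4824]
phi = -(1.3429 + 0.9895 + 0.6313 + 0.4824) = -3.4461
Step 2: Compute augmented objective.
t*f(x) = 1.61*13.62 = 21.9282
Total = 21.9282 - 3.4461 = 18.4821


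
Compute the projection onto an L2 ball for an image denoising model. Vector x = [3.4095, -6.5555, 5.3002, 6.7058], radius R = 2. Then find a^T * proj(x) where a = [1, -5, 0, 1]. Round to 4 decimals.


Step 1: Compute ||x|| (intermediates to 6 decimals).
||x|| = sqrt(3.4095^2 + (-6.5555)^2 + 5.3002^2 + 6.7058^2) = 11.298635
Step 2: Project.
Since ||x|| > R, scale = R/||x|| = 2/11.298635 = 0.177013, proj(x) = scale * x
proj(x) = [0.603526, -1.160409, 0.938204, 1.187014]
Step 3: Dot product.
a^T * proj(x) = 1*0.603526 - 5*(-1.160409) + 0*0.938204 + 1*1.187014 = 7.5926


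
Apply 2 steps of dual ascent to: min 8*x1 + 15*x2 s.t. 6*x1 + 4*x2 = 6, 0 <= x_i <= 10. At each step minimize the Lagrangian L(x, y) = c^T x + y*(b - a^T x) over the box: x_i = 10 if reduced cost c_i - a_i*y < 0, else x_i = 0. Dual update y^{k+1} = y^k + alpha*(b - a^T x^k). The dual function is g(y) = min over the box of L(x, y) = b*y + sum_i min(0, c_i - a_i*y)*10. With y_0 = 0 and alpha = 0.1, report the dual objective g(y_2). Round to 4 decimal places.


Dual ascent for LP: min 8*x1 + 15*x2, 6*x1 + 4*x2 = 6, 0 <= x_i <= 10
Step 1: y^k = 0.0, reduced costs: (8.0, 15.0)
  x^k = (0.0, 0.0), subgradient = b - a^T x = 6.0
  y^{k+1} = 0.0 + 0.1*6.0 = 0.6
Step 2: y^k = 0.6, reduced costs: (4.4, 12.6)
  x^k = (0.0, 0.0), subgradient = b - a^T x = 6.0
  y^{k+1} = 0.6 + 0.1*6.0 = 1.2
Dual objective at y_2 = 1.2: reduced costs (0.8, 10.2), box minimizer x = (0.0, 0.0)
g(y_2) = b*y + (c1 - a1*y)*x1 + (c2 - a2*y)*x2 = 6*1.2 + 0.8*0.0 + 10.2*0.0 = 7.2 + 0.0 + 0.0 = 7.2


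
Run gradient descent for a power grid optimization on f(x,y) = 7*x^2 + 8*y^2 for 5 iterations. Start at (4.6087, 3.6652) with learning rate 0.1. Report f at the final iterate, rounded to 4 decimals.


Gradient descent on f(x,y) = 7*x^2 + 8*y^2.
Starting point: (4.6087, 3.6652), alpha = 0.1
Step 1: grad_x = 2*7*4.6087 = 64.5218, grad_y = 2*8*3.6652 = 58.6432
  x_1 = 4.6087 - 0.1*64.5218 = -1.8435
  y_1 = 3.6652 - 0.1*58.6432 = -2.1991
Step 2: grad_x = 2*7*-1.8435 = -25.8087, grad_y = 2*8*-2.1991 = -35.1859
  x_2 = -1.8435 - 0.1*-25.8087 = 0.7374
  y_2 = -2.1991 - 0.1*-35.1859 = 1.3195
Step 3: grad_x = 2*7*0.7374 = 10.3235, grad_y = 2*8*1.3195 = 21.1116
  x_3 = 0.7374 - 0.1*10.3235 = -0.295
  y_3 = 1.3195 - 0.1*21.1116 = -0.7917
Step 4: grad_x = 2*7*-0.295 = -4.1294, grad_y = 2*8*-0.7917 = -12.6669
  x_4 = -0.295 - 0.1*-4.1294 = 0.118
  y_4 = -0.7917 - 0.1*-12.6669 = 0.475
Step 5: grad_x = 2*7*0.118 = 1.6518, grad_y = 2*8*0.475 = 7.6002
  x_5 = 0.118 - 0.1*1.6518 = -0.0472
  y_5 = 0.475 - 0.1*7.6002 = -0.285
f(-0.0472, -0.285) = 7*(-0.0472)^2 + 8*(-0.285)^2 = 0.6654


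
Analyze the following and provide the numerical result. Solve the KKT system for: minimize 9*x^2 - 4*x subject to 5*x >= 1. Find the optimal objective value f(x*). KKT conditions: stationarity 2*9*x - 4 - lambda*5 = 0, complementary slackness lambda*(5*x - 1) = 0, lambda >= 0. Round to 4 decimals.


Step 1: Try lambda = 0 (constraint inactive).
Stationarity: 2*9*x - 4 = 0
x* = 4/(2*9) = 2/9 = 0.2222 (rounded; the exact value 2/9 is used below)
Check constraint: 5*0.2222 = 1.111 >= 1 -- satisfied.
Step 2: Compute optimal value.
f(x*) = 9*(2/9)^2 - 4*(2/9) = -0.4444


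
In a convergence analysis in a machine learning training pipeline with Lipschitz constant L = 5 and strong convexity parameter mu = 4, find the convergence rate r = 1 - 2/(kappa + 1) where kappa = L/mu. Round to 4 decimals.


Step 1: Compute the condition number.
kappa = L/mu = 5/4 = 1.25
Step 2: Compute the convergence rate.
r = 1 - 2/(kappa + 1) = 1 - 2*mu/(L + mu) = (L - mu)/(L + mu) = 1/9 = 0.1111


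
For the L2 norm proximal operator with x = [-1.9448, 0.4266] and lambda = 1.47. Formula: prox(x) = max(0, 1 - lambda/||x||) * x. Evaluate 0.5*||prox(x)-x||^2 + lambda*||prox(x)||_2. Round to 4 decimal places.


Step 1: Compute ||x||.
||x|| = 1.991
Step 2: Compute scaling factor.
scale = max(0, 1 - 1.47/1.991) = 0.2617
Step 3: prox(x) = [-0.5089, 0.1116]
||prox(x)|| = 0.521
Step 4: Proximal objective.
0.5*||prox-x||^2 = 1.0805
lambda*||prox|| = 0.7659
Total = 1.8464


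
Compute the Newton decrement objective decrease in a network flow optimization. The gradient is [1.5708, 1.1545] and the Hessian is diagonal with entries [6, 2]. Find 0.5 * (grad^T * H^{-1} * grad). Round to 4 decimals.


Step 1: H is diagonal, so H^(-1) * g = [0.2618, 0.5773].
Step 2: g^T H^(-1) g = sum_i g_i^2 / H_ii
  = (1.5708)^2/6 + (1.1545)^2/2
  = 0.4112 + 0.6664 = 1.0777
Step 3: Objective decrease = 0.5 * g^T H^(-1) g = 0.5388


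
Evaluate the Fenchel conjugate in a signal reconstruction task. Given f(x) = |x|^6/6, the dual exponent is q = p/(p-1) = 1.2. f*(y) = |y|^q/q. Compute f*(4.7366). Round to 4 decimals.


The conjugate exponent q satisfies 1/p + 1/q = 1.
p = 6, so q = 6/(6 - 1) = 1.2
|y|^q = 4.7366^1.2 = 6.4649
f*(4.7366) = 6.4649 / 1.2 = 5.3874


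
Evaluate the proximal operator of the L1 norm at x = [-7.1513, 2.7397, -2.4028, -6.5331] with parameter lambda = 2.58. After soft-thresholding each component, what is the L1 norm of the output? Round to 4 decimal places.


Soft-thresholding with lambda = 2.58:
prox(-7.1513) = sign(-7.1513)*max(|-7.1513| - 2.58, 0) = -4.5713
prox(2.7397) = sign(2.7397)*max(|2.7397| - 2.58, 0) = 0.1597
prox(-2.4028) = sign(-2.4028)*max(|-2.4028| - 2.58, 0) = 0.0
prox(-6.5331) = sign(-6.5331)*max(|-6.5331| - 2.58, 0) = -3.9531
prox(x) = [-4.5713, 0.1597, 0.0, -3.9531]
||prox(x)||_1 = 4.5713 + 0.1597 + 0.0 + 3.9531 = 8.6841


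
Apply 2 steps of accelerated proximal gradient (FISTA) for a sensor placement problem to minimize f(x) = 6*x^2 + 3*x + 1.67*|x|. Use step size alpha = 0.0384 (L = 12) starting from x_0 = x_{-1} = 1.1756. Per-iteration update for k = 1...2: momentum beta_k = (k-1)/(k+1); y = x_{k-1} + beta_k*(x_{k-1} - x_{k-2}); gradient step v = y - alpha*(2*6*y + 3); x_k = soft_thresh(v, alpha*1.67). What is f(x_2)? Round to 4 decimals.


FISTA on f(x) = 6*x^2 + 3*x + 1.67*|x|
L = 12, alpha = 0.0384
Iteration 1: beta = 0.0, y = 1.1756 + 0.0*(1.1756 - 1.1756) = 1.1756
  grad(y) = 17.1072, v = y - alpha*grad = 0.5187
  prox(v) = soft_thresh(0.5187, 0.0641) = 0.4546
Iteration 2: beta = 0.3333, y = 0.4546 + 0.3333*(0.4546 - 1.1756) = 0.2142
  grad(y) = 5.5705, v = y - alpha*grad = 0.0003
  prox(v) = soft_thresh(0.0003, 0.0641) = 0.0
f(x_2) = 6*0.0^2 + 3*0.0 + 1.67*|0.0| = 0.0


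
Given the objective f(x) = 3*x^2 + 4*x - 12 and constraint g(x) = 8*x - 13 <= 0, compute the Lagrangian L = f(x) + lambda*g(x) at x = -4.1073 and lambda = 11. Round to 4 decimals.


Step 1: Evaluate f(x).
f(-4.1073) = 3*(-4.1073)^2 + 4*(-4.1073) - 12 = 22.1805
Step 2: Evaluate g(x).
g(-4.1073) = 8*-4.1073 - 13 = -45.8584
Step 3: Compute Lagrangian.
L = 22.1805 + 11*-45.8584 = -482.2619


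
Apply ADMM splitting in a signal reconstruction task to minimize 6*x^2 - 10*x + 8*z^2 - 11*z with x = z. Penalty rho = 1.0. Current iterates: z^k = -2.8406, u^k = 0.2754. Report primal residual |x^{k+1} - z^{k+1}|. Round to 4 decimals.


ADMM iteration with rho = 1.0, z^k = -2.8406, u^k = 0.2754
Step 1: x-update.
Minimize 6*x^2 - 10*x + (1.0/2)*(x + 2.8406 + 0.2754)^2
FOC: (2*6 + 1.0)*x = 10 + 1.0*(-2.8406 - 0.2754)
x^{k+1} = 0.5295
Step 2: z-update.
Minimize 8*z^2 - 11*z + (1.0/2)*(0.5295 - z + 0.2754)^2
FOC: (2*8 + 1.0)*z = 11 + 1.0*(0.5295 + 0.2754)
z^{k+1} = 0.6944
Step 3: u-update.
u^{k+1} = 0.2754 + 0.5295 - 0.6944 = 0.1105
Step 4: Primal residual = |0.5295 - 0.6944| = 0.1649


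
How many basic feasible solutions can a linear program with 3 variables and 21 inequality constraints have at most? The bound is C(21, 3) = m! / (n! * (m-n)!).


Each vertex corresponds to some choice of n active constraints out of m, so the number of vertices is at most C(m, n) = m! / (n!(m-n)!).
m = 21, n = 3
Numerator: 21 * 20 * 19
Denominator: 3! = 6
C(21, 3) = 1330


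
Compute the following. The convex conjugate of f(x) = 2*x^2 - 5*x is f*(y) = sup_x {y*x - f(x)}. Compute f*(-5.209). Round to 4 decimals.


f*(y) = sup_x {y*x - a*x^2 - b*x} = sup_x {(y-b)*x - a*x^2}
FOC: (y - b) - 2a*x = 0 => x* = (y - b)/(2a)
x* = (-5.209 + 5)/(2*2) = -0.0523
f*(-5.209) = (y-b)^2/(4a) = (-5.209 + 5)^2/(4*2)
= 0.0437/8 = 0.0055


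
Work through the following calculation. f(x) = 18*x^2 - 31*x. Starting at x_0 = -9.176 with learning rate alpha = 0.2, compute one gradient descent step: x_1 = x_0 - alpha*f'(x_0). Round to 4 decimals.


We compute the gradient at x_0 and apply the update.
f'(x) = 36*x - 31
f'(-9.176) = 36*-9.176 - 31 = -361.336
x_1 = -9.176 - 0.2*-361.336 = 63.0912


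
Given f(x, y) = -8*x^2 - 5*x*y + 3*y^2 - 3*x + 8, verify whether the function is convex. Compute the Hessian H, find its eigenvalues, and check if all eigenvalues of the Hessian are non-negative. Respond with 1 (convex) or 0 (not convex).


The Hessian of f(x,y) = -8*x^2 - 5*x*y + 3*y^2 - 3*x + 8 is:
H = [[-16, -5], [-5, 6]]
Trace = -16 + 6 = -10
Determinant = -16*6 - (-5)^2 = -121
Discriminant = (-10)^2 - 4*-121 = 584.0
Eigenvalues: lambda_1 = -17.083, lambda_2 = 7.083
The function is not convex.

0


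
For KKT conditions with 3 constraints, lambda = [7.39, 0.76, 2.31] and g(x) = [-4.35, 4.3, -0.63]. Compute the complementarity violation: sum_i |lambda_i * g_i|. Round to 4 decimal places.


KKT complementary slackness check:
lambda_1 * g_1 = 7.39 * -4.35 = -32.1465
lambda_2 * g_2 = 0.76 * 4.3 = 3.268
lambda_3 * g_3 = 2.31 * -0.63 = -1.4553
Total violation = 32.1465 + 3.268 + 1.4553 = 36.8698


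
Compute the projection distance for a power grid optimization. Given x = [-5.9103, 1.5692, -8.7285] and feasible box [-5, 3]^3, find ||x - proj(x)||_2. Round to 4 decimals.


Project each component onto [-5, 3].
clip(-5.9103) = -5.0, clip(1.5692) = 1.5692, clip(-8.7285) = -5.0
Projection = [-5.0, 1.5692, -5.0]
Squared diffs: [0.8286, 0.0, 13.9017]
Distance = sqrt(14.7303) = 3.838


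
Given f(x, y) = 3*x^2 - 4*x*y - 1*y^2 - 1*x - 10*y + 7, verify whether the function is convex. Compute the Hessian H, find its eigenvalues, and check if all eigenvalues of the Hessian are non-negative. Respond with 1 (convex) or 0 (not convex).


The Hessian of f(x,y) = 3*x^2 - 4*x*y - 1*y^2 - 1*x - 10*y + 7 is:
H = [[6, -4], [-4, -2]]
Trace = 6 - 2 = 4
Determinant = 6*-2 - (-4)^2 = -28
Discriminant = (4)^2 - 4*-28 = 128.0
Eigenvalues: lambda_1 = -3.6569, lambda_2 = 7.6569
The function is not convex.

0


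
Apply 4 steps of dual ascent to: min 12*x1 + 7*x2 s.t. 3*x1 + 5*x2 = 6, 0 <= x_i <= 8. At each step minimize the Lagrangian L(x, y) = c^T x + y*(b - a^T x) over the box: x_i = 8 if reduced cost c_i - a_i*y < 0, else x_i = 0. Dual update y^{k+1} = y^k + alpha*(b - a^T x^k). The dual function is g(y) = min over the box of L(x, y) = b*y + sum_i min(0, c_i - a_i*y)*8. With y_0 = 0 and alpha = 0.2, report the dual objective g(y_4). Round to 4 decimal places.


Dual ascent for LP: min 12*x1 + 7*x2, 3*x1 + 5*x2 = 6, 0 <= x_i <= 8
Step 1: y^k = 0.0, reduced costs: (12.0, 7.0)
  x^k = (0.0, 0.0), subgradient = b - a^T x = 6.0
  y^{k+1} = 0.0 + 0.2*6.0 = 1.2
Step 2: y^k = 1.2, reduced costs: (8.4, 1.0)
  x^k = (0.0, 0.0), subgradient = b - a^T x = 6.0
  y^{k+1} = 1.2 + 0.2*6.0 = 2.4
Step 3: y^k = 2.4, reduced costs: (4.8, -5.0)
  x^k = (0.0, 8.0), subgradient = b - a^T x = -34.0
  y^{k+1} = 2.4 + 0.2*-34.0 = -4.4
Step 4: y^k = -4.4, reduced costs: (25.2, 29.0)
  x^k = (0.0, 0.0), subgradient = b - a^T x = 6.0
  y^{k+1} = -4.4 + 0.2*6.0 = -3.2
Dual objective at y_4 = -3.2: reduced costs (21.6, 23.0), box minimizer x = (0.0, 0.0)
g(y_4) = b*y + (c1 - a1*y)*x1 + (c2 - a2*y)*x2 = 6*(-3.2) + 21.6*0.0 + 23.0*0.0 = -19.2 + 0.0 + 0.0 = -19.2


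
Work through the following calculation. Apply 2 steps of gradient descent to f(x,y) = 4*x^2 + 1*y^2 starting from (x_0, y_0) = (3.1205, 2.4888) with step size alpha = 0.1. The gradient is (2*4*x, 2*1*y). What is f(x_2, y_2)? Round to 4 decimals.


Gradient descent on f(x,y) = 4*x^2 + 1*y^2.
Starting point: (3.1205, 2.4888), alpha = 0.1
Step 1: grad_x = 2*4*3.1205 = 24.964, grad_y = 2*1*2.4888 = 4.9776
  x_1 = 3.1205 - 0.1*24.964 = 0.6241
  y_1 = 2.4888 - 0.1*4.9776 = 1.991
Step 2: grad_x = 2*4*0.6241 = 4.9928, grad_y = 2*1*1.991 = 3.9821
  x_2 = 0.6241 - 0.1*4.9928 = 0.1248
  y_2 = 1.991 - 0.1*3.9821 = 1.5928
f(0.1248, 1.5928) = 4*0.1248^2 + 1*1.5928^2 = 2.5994


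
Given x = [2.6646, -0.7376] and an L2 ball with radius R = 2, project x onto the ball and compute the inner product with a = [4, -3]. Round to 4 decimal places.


Step 1: Compute ||x|| (intermediates to 6 decimals).
||x|| = sqrt(2.6646^2 + (-0.7376)^2) = 2.764805
Step 2: Project.
Since ||x|| > R, scale = R/||x|| = 2/2.764805 = 0.723378, proj(x) = scale * x
proj(x) = [1.927513, -0.533564]
Step 3: Dot product.
a^T * proj(x) = 4*1.927513 - 3*(-0.533564) = 9.3107


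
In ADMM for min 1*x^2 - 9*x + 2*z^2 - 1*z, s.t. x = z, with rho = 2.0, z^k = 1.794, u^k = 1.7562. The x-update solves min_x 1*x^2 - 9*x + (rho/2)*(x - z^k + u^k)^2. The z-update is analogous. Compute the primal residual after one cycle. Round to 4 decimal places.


ADMM iteration with rho = 2.0, z^k = 1.794, u^k = 1.7562
Step 1: x-update.
Minimize 1*x^2 - 9*x + (2.0/2)*(x - 1.794 + 1.7562)^2
FOC: (2*1 + 2.0)*x = 9 + 2.0*(1.794 - 1.7562)
x^{k+1} = 2.2689
Step 2: z-update.
Minimize 2*z^2 - 1*z + (2.0/2)*(2.2689 - z + 1.7562)^2
FOC: (2*2 + 2.0)*z = 1 + 2.0*(2.2689 + 1.7562)
z^{k+1} = 1.5084
Step 3: u-update.
u^{k+1} = 1.7562 + 2.2689 - 1.5084 = 2.5167
Step 4: Primal residual = |2.2689 - 1.5084| = 0.7605


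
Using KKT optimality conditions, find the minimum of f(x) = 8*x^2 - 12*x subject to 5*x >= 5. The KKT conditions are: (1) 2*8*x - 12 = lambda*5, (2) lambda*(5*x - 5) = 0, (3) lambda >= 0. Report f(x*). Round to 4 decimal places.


Step 1: Try lambda = 0 (constraint inactive).
x_unc = 12/(2*8) = 0.75
Check: 5*0.75 = 3.75 < 5 -- violated!
Step 2: Constraint must be active: 5*x = 5
x* = 5/5 = 1.0
lambda = (2*8*1.0 - 12)/5 = 0.8
Step 3: Compute optimal value.
f(x*) = 8*1.0^2 - 12*1.0 = -4.0


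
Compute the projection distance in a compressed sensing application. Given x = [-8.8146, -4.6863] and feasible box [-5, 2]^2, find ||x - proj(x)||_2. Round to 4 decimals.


Project each component onto [-5, 2].
clip(-8.8146) = -5.0, clip(-4.6863) = -4.6863
Projection = [-5.0, -4.6863]
Squared diffs: [14.5512, 0.0]
Distance = sqrt(14.5512) = 3.8146


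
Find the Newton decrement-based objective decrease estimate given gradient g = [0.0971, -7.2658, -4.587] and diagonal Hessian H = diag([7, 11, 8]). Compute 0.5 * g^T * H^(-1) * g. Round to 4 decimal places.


Step 1: H is diagonal, so H^(-1) * g = [0.0139, -0.6605, -0.5734].
Step 2: g^T H^(-1) g = sum_i g_i^2 / H_ii
  = (0.0971)^2/7 + (-7.2658)^2/11 + (-4.587)^2/8
  = 0.0013 + 4.7993 + 2.6301 = 7.4307
Step 3: Objective decrease = 0.5 * g^T H^(-1) g = 3.7153


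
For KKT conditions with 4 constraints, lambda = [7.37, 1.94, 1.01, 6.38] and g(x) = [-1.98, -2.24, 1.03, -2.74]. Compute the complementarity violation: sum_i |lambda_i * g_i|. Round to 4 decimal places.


KKT complementary slackness check:
lambda_1 * g_1 = 7.37 * -1.98 = -14.5926
lambda_2 * g_2 = 1.94 * -2.24 = -4.3456
lambda_3 * g_3 = 1.01 * 1.03 = 1.0403
lambda_4 * g_4 = 6.38 * -2.74 = -17.4812
Total violation = 14.5926 + 4.3456 + 1.0403 + 17.4812 = 37.4597


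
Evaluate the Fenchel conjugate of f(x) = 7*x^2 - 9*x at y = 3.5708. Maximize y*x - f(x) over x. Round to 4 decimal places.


f*(y) = sup_x {y*x - a*x^2 - b*x} = sup_x {(y-b)*x - a*x^2}
FOC: (y - b) - 2a*x = 0 => x* = (y - b)/(2a)
x* = (3.5708 + 9)/(2*7) = 0.8979
f*(3.5708) = (y-b)^2/(4a) = (3.5708 + 9)^2/(4*7)
= 158.025/28 = 5.6438


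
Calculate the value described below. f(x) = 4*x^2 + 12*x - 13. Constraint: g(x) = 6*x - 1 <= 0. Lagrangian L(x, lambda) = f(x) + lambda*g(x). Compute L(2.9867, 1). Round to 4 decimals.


Step 1: Evaluate f(x).
f(2.9867) = 4*2.9867^2 + 12*2.9867 - 13 = 58.5219
Step 2: Evaluate g(x).
g(2.9867) = 6*2.9867 - 1 = 16.9202
Step 3: Compute Lagrangian.
L = 58.5219 + 1*16.9202 = 75.4421


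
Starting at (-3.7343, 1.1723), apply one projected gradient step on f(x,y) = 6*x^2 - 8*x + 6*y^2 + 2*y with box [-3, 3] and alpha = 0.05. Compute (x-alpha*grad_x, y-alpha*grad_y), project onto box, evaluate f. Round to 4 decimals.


Step 1: Compute gradient at (-3.7343, 1.1723).
grad_x = 2*6*-3.7343 - 8 = -52.8116
grad_y = 2*6*1.1723 + 2 = 16.0676
Step 2: Gradient step.
x_raw = -3.7343 - 0.05*-52.8116 = -1.0937
y_raw = 1.1723 - 0.05*16.0676 = 0.3689
Step 3: Project onto [-3, 3].
x_proj = clip(-1.0937) = -1.0937
y_proj = clip(0.3689) = 0.3689
Step 4: Evaluate f.
f(-1.0937, 0.3689) = 17.4816


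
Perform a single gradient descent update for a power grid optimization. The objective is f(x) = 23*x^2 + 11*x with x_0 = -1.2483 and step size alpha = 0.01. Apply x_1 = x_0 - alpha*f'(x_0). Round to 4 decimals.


We compute the gradient at x_0 and apply the update.
f'(x) = 46*x + 11
f'(-1.2483) = 46*-1.2483 + 11 = -46.4218
x_1 = -1.2483 - 0.01*-46.4218 = -0.7841


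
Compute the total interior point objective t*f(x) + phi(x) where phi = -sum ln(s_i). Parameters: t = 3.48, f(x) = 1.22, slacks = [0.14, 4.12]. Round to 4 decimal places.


Step 1: Compute log-barrier.
ln values: [-1.9661, 1.4159]
phi = -(-1.9661 + 1.4159) = 0.5503
Step 2: Compute augmented objective.
t*f(x) = 3.48*1.22 = 4.2456
Total = 4.2456 + 0.5503 = 4.7959


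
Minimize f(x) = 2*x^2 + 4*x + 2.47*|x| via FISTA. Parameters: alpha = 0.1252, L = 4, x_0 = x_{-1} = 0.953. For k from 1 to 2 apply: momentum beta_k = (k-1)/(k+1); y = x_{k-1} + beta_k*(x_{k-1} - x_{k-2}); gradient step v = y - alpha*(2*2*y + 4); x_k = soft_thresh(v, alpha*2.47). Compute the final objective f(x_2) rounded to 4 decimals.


FISTA on f(x) = 2*x^2 + 4*x + 2.47*|x|
L = 4, alpha = 0.1252
Iteration 1: beta = 0.0, y = 0.953 + 0.0*(0.953 - 0.953) = 0.953
  grad(y) = 7.812, v = y - alpha*grad = -0.0251
  prox(v) = soft_thresh(-0.0251, 0.3092) = 0.0
Iteration 2: beta = 0.3333, y = 0.0 + 0.3333*(0.0 - 0.953) = -0.3177
  grad(y) = 2.7293, v = y - alpha*grad = -0.6594
  prox(v) = soft_thresh(-0.6594, 0.3092) = -0.3501
f(x_2) = 2*(-0.3501)^2 + 4*(-0.3501) + 2.47*|-0.3501| = -0.2905


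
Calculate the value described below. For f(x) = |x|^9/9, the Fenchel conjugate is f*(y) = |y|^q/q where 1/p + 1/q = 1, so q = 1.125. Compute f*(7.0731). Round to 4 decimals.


The conjugate exponent q satisfies 1/p + 1/q = 1.
p = 9, so q = 9/(9 - 1) = 1.125
|y|^q = 7.0731^1.125 = 9.0326
f*(7.0731) = 9.0326 / 1.125 = 8.0289


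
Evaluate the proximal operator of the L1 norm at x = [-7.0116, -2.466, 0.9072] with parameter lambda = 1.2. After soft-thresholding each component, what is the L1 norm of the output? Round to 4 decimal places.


Soft-thresholding with lambda = 1.2:
prox(-7.0116) = sign(-7.0116)*max(|-7.0116| - 1.2, 0) = -5.8116
prox(-2.466) = sign(-2.466)*max(|-2.466| - 1.2, 0) = -1.266
prox(0.9072) = sign(0.9072)*max(|0.9072| - 1.2, 0) = 0.0
prox(x) = [-5.8116, -1.266, 0.0]
||prox(x)||_1 = 5.8116 + 1.266 + 0.0 = 7.0776


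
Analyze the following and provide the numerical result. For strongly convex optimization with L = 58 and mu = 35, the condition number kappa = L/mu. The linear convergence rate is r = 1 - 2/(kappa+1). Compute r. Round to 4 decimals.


Step 1: Compute the condition number.
kappa = L/mu = 58/35 = 1.6571
Step 2: Compute the convergence rate.
r = 1 - 2/(kappa + 1) = 1 - 2*mu/(L + mu) = (L - mu)/(L + mu) = 23/93 = 0.2473


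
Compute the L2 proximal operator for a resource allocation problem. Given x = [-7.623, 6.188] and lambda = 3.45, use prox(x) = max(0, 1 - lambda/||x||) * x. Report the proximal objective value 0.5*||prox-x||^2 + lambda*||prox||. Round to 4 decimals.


Step 1: Compute ||x||.
||x|| = 9.8184
Step 2: Compute scaling factor.
scale = max(0, 1 - 3.45/9.8184) = 0.6486
Step 3: prox(x) = [-4.9444, 4.0137]
||prox(x)|| = 6.3684
Step 4: Proximal objective.
0.5*||prox-x||^2 = 5.9513
lambda*||prox|| = 21.971
Total = 27.9223


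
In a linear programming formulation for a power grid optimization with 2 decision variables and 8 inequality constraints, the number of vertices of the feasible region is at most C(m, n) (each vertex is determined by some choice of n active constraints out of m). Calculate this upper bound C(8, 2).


Each vertex corresponds to some choice of n active constraints out of m, so the number of vertices is at most C(m, n) = m! / (n!(m-n)!).
m = 8, n = 2
Numerator: 8 * 7
Denominator: 2! = 2
C(8, 2) = 28


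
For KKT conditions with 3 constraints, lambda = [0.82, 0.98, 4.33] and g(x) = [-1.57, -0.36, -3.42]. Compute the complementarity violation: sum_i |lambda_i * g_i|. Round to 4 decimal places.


KKT complementary slackness check:
lambda_1 * g_1 = 0.82 * -1.57 = -1.2874
lambda_2 * g_2 = 0.98 * -0.36 = -0.3528
lambda_3 * g_3 = 4.33 * -3.42 = -14.8086
Total violation = 1.2874 + 0.3528 + 14.8086 = 16.4488


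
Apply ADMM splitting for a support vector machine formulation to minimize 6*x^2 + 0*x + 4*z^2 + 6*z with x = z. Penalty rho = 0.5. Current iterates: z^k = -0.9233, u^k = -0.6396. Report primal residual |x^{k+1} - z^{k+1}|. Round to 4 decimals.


ADMM iteration with rho = 0.5, z^k = -0.9233, u^k = -0.6396
Step 1: x-update.
Minimize 6*x^2 + 0*x + (0.5/2)*(x + 0.9233 - 0.6396)^2
FOC: (2*6 + 0.5)*x = 0 + 0.5*(-0.9233 + 0.6396)
x^{k+1} = -0.0113
Step 2: z-update.
Minimize 4*z^2 + 6*z + (0.5/2)*(-0.0113 - z - 0.6396)^2
FOC: (2*4 + 0.5)*z = -6 + 0.5*(-0.0113 - 0.6396)
z^{k+1} = -0.7442
Step 3: u-update.
u^{k+1} = -0.6396 - 0.0113 + 0.7442 = 0.0932
Step 4: Primal residual = |-0.0113 + 0.7442| = 0.7328


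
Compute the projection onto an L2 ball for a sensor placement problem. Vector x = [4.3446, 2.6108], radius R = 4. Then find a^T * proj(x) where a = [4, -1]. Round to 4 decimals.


Step 1: Compute ||x|| (intermediates to 6 decimals).
||x|| = sqrt(4.3446^2 + 2.6108^2) = 5.06871
Step 2: Project.
Since ||x|| > R, scale = R/||x|| = 4/5.06871 = 0.789155, proj(x) = scale * x
proj(x) = [3.428563, 2.060326]
Step 3: Dot product.
a^T * proj(x) = 4*3.428563 - 1*2.060326 = 11.6539


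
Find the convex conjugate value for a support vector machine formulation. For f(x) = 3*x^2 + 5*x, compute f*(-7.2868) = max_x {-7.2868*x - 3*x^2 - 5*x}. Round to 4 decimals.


f*(y) = sup_x {y*x - a*x^2 - b*x} = sup_x {(y-b)*x - a*x^2}
FOC: (y - b) - 2a*x = 0 => x* = (y - b)/(2a)
x* = (-7.2868 - 5)/(2*3) = -2.0478
f*(-7.2868) = (y-b)^2/(4a) = (-7.2868 - 5)^2/(4*3)
= 150.9655/12 = 12.5805


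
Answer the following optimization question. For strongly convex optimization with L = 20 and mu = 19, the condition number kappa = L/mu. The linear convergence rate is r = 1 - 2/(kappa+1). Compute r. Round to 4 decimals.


Step 1: Compute the condition number.
kappa = L/mu = 20/19 = 1.0526
Step 2: Compute the convergence rate.
r = 1 - 2/(kappa + 1) = 1 - 2*mu/(L + mu) = (L - mu)/(L + mu) = 1/39 = 0.0256


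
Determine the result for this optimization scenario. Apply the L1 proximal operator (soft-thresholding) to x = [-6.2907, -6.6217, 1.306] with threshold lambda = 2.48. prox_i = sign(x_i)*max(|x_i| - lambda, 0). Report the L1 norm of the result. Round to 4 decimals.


Soft-thresholding with lambda = 2.48:
prox(-6.2907) = sign(-6.2907)*max(|-6.2907| - 2.48, 0) = -3.8107
prox(-6.6217) = sign(-6.6217)*max(|-6.6217| - 2.48, 0) = -4.1417
prox(1.306) = sign(1.306)*max(|1.306| - 2.48, 0) = 0.0
prox(x) = [-3.8107, -4.1417, 0.0]
||prox(x)||_1 = 3.8107 + 4.1417 + 0.0 = 7.9524


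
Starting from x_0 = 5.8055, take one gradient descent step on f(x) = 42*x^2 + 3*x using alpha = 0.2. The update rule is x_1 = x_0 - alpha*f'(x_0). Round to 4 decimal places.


We compute the gradient at x_0 and apply the update.
f'(x) = 84*x + 3
f'(5.8055) = 84*5.8055 + 3 = 490.662
x_1 = 5.8055 - 0.2*490.662 = -92.3269


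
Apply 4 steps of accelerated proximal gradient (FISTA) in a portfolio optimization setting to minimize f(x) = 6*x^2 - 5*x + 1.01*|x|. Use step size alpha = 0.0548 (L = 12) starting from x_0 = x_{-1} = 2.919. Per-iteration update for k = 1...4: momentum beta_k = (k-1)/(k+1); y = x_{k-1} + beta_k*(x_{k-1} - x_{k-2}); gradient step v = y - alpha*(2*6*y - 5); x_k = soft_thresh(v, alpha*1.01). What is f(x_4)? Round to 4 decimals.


FISTA on f(x) = 6*x^2 - 5*x + 1.01*|x|
L = 12, alpha = 0.0548
Iteration 1: beta = 0.0, y = 2.919 + 0.0*(2.919 - 2.919) = 2.919
  grad(y) = 30.028, v = y - alpha*grad = 1.2735
  prox(v) = soft_thresh(1.2735, 0.0553) = 1.2181
Iteration 2: beta = 0.3333, y = 1.2181 + 0.3333*(1.2181 - 2.919) = 0.6512
  grad(y) = 2.8139, v = y - alpha*grad = 0.497
  prox(v) = soft_thresh(0.497, 0.0553) = 0.4416
Iteration 3: beta = 0.5, y = 0.4416 + 0.5*(0.4416 - 1.2181) = 0.0534
  grad(y) = -4.3598, v = y - alpha*grad = 0.2923
  prox(v) = soft_thresh(0.2923, 0.0553) = 0.2369
Iteration 4: beta = 0.6, y = 0.2369 + 0.6*(0.2369 - 0.4416) = 0.1141
  grad(y) = -3.6307, v = y - alpha*grad = 0.3131
  prox(v) = soft_thresh(0.3131, 0.0553) = 0.2577
f(x_4) = 6*0.2577^2 - 5*0.2577 + 1.01*|0.2577| = -0.6298


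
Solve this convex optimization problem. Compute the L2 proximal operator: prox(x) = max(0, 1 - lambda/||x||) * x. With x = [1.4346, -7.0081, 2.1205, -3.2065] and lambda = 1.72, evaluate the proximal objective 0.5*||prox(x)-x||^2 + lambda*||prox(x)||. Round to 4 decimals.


Step 1: Compute ||x||.
||x|| = 8.1209
Step 2: Compute scaling factor.
scale = max(0, 1 - 1.72/8.1209) = 0.7882
Step 3: prox(x) = [1.1308, -5.5238, 1.6714, -2.5274]
||prox(x)|| = 6.4009
Step 4: Proximal objective.
0.5*||prox-x||^2 = 1.4792
lambda*||prox|| = 11.0095
Total = 12.4888


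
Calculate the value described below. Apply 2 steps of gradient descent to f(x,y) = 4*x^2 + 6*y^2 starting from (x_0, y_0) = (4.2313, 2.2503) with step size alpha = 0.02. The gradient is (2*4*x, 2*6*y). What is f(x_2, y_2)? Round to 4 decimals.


Gradient descent on f(x,y) = 4*x^2 + 6*y^2.
Starting point: (4.2313, 2.2503), alpha = 0.02
Step 1: grad_x = 2*4*4.2313 = 33.8504, grad_y = 2*6*2.2503 = 27.0036
  x_1 = 4.2313 - 0.02*33.8504 = 3.5543
  y_1 = 2.2503 - 0.02*27.0036 = 1.7102
Step 2: grad_x = 2*4*3.5543 = 28.4343, grad_y = 2*6*1.7102 = 20.5227
  x_2 = 3.5543 - 0.02*28.4343 = 2.9856
  y_2 = 1.7102 - 0.02*20.5227 = 1.2998
f(2.9856, 1.2998) = 4*2.9856^2 + 6*1.2998^2 = 45.7918


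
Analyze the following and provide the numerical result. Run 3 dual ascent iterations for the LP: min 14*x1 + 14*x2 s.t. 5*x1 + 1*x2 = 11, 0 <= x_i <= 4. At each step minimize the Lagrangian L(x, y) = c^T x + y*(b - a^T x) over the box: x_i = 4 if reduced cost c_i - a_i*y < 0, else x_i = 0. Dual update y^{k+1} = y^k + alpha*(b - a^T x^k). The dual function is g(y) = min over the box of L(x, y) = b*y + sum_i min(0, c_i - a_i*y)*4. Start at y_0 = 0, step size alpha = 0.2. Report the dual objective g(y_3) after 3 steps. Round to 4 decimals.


Dual ascent for LP: min 14*x1 + 14*x2, 5*x1 + 1*x2 = 11, 0 <= x_i <= 4
Step 1: y^k = 0.0, reduced costs: (14.0, 14.0)
  x^k = (0.0, 0.0), subgradient = b - a^T x = 11.0
  y^{k+1} = 0.0 + 0.2*11.0 = 2.2
Step 2: y^k = 2.2, reduced costs: (3.0, 11.8)
  x^k = (0.0, 0.0), subgradient = b - a^T x = 11.0
  y^{k+1} = 2.2 + 0.2*11.0 = 4.4
Step 3: y^k = 4.4, reduced costs: (-8.0, 9.6)
  x^k = (4.0, 0.0), subgradient = b - a^T x = -9.0
  y^{k+1} = 4.4 + 0.2*-9.0 = 2.6
Dual objective at y_3 = 2.6: reduced costs (1.0, 11.4), box minimizer x = (0.0, 0.0)
g(y_3) = b*y + (c1 - a1*y)*x1 + (c2 - a2*y)*x2 = 11*2.6 + 1.0*0.0 + 11.4*0.0 = 28.6 + 0.0 + 0.0 = 28.6


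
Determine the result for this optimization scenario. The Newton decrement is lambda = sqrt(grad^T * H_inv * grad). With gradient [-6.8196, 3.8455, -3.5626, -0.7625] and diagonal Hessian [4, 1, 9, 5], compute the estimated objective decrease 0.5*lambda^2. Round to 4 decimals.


Step 1: H is diagonal, so H^(-1) * g = [-1.7049, 3.8455, -0.3958, -0.1525].
Step 2: g^T H^(-1) g = sum_i g_i^2 / H_ii
  = (-6.8196)^2/4 + (3.8455)^2/1 + (-3.5626)^2/9 + (-0.7625)^2/5
  = 11.6267 + 14.7879 + 1.4102 + 0.1163 = 27.9411
Step 3: Objective decrease = 0.5 * g^T H^(-1) g = 13.9706


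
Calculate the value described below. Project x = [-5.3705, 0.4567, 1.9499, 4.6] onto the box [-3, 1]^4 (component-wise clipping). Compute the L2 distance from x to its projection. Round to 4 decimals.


Project each component onto [-3, 1].
clip(-5.3705) = -3.0, clip(0.4567) = 0.4567, clip(1.9499) = 1.0, clip(4.6) = 1.0
Projection = [-3.0, 0.4567, 1.0, 1.0]
Squared diffs: [5.6193, 0.0, 0.9023, 12.96]
Distance = sqrt(19.4816) = 4.4138
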